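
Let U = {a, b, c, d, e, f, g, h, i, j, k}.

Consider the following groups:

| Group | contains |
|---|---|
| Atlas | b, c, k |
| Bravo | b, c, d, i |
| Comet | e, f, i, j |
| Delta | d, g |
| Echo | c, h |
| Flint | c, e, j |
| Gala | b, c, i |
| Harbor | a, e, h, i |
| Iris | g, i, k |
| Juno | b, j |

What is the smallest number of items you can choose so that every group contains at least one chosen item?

4

Take T = {c, g, i, j}. Each listed group contains at least one of these, so T is a hitting set of size 4.
No choice of 3 items meets every group, so 4 is the minimum.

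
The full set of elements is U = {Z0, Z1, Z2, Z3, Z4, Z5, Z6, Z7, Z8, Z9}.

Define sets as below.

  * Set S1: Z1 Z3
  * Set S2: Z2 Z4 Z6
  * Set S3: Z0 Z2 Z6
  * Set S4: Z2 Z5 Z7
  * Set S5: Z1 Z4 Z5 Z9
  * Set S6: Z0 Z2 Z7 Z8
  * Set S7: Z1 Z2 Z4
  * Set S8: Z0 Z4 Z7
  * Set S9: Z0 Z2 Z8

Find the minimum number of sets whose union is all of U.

4

Take {S1, S2, S5, S6}. Their union is {Z0, Z1, Z2, Z3, Z4, Z5, Z6, Z7, Z8, Z9}, which is all 10 elements.
No 3 of the 9 sets cover everything (all 84 combinations miss at least one element), so 4 is optimal.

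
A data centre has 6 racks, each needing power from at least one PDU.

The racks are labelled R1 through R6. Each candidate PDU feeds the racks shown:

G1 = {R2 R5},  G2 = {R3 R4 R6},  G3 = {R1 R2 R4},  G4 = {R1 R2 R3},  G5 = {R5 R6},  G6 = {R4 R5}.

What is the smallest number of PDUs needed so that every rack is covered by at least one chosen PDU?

3

Take {G2, G3, G5}. Their union is {R1, R2, R3, R4, R5, R6}, which is all 6 racks.
No 2 of the 6 PDUs cover everything (all 15 combinations miss at least one rack), so 3 is optimal.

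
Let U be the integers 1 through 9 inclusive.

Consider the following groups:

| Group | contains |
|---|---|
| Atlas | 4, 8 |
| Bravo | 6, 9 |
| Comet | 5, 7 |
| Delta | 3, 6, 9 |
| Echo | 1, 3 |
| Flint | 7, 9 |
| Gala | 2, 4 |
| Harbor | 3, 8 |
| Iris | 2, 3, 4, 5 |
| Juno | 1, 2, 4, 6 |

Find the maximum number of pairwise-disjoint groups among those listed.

Bravo, Comet, Echo, Gala are pairwise disjoint (Bravo={6,9}; Comet={5,7}; Echo={1,3}; Gala={2,4}).
Every remaining group overlaps one of these, and no 5 of the listed groups are pairwise disjoint, so 4 is the maximum.

4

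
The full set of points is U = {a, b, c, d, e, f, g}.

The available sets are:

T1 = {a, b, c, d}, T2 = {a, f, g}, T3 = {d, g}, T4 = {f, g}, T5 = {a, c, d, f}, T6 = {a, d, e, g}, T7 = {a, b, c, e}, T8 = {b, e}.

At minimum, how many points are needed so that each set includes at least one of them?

The 3 points {a, e, g} hit every set.
No choice of 2 points meets every set, so 3 is the minimum.

3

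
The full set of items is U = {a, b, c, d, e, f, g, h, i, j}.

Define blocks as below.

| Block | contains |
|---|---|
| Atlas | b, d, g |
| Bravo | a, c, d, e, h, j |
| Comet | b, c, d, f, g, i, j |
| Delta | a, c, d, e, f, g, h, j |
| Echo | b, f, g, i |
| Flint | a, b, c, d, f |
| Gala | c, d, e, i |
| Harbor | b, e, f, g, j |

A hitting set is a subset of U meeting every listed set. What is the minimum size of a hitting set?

2

Take T = {c, g}. Each listed block contains at least one of these, so T is a hitting set of size 2.
The blocks Bravo, Echo are pairwise disjoint, so any hitting set needs a separate item for each — at least 2. Hence 2 is optimal.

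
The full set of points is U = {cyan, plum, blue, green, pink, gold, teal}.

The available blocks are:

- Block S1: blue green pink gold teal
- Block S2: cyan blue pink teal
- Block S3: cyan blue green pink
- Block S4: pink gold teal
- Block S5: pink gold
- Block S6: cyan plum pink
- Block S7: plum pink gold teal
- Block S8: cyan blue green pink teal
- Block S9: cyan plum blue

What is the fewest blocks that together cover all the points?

2

S3 and S7 together: S3 ∪ S7 = {cyan, plum, blue, green, pink, gold, teal} — every point is covered.
No single block has all 7 points (the largest, S1, has 5), so 2 is optimal.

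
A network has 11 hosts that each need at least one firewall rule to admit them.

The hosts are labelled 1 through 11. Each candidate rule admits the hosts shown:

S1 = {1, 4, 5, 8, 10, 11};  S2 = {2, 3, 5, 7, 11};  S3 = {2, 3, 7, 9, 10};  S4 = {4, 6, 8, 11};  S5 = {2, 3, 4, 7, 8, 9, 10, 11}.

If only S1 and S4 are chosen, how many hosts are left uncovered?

4

Union of S1, S4 = {1, 4, 5, 6, 8, 10, 11}.
Not covered: 2, 3, 7, 9 — 4 hosts.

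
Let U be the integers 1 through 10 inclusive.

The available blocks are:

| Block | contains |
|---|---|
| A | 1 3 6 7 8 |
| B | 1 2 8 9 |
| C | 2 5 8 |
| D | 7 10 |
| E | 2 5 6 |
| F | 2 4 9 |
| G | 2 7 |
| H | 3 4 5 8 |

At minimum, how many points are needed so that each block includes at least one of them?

Take T = {2, 3, 10}. Each listed block contains at least one of these, so T is a hitting set of size 3.
No choice of 2 points meets every block, so 3 is the minimum.

3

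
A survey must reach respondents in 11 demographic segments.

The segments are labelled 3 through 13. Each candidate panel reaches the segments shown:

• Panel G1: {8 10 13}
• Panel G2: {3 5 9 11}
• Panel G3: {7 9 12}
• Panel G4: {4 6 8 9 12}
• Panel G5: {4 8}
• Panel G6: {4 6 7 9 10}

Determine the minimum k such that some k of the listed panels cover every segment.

4

G1 and G2 and G3 and G4 together: G1 ∪ G2 ∪ G3 ∪ G4 = {3, 4, 5, 6, 7, 8, 9, 10, 11, 12, 13} — every segment is covered.
No 3 of the 6 panels cover everything (all 20 combinations miss at least one segment), so 4 is optimal.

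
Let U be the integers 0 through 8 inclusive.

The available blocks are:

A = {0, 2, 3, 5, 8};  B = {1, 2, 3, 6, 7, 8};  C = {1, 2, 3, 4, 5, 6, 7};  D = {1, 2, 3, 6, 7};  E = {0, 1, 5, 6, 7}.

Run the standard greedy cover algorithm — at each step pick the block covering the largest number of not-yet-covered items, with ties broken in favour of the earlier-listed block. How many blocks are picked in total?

2

Greedy: pick C (covers 7 new) → pick A (covers 2 new). Total picks: 2.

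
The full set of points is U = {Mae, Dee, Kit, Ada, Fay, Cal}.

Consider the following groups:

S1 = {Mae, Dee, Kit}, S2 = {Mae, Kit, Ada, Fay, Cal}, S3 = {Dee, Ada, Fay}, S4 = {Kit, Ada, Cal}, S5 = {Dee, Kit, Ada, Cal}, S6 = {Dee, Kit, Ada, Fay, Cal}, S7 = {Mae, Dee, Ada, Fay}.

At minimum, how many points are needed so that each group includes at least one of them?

2

The 2 points {Mae, Ada} hit every group.
No single point lies in every group, so at least 2 are needed and 2 is optimal.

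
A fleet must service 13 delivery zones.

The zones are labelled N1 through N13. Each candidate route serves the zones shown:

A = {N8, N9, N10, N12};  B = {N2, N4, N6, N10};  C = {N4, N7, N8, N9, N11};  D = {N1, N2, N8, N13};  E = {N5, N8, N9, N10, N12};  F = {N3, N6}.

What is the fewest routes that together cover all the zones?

Take {C, D, E, F}. Their union is {N1, N2, N3, N4, N5, N6, N7, N8, N9, N10, N11, N12, N13}, which is all 13 zones.
Only D contains N1, so D is forced; the remaining 9 zones need at least 3 more routes (each remaining route adds at most 4) — so at least 4 routes are needed, and 4 is optimal.

4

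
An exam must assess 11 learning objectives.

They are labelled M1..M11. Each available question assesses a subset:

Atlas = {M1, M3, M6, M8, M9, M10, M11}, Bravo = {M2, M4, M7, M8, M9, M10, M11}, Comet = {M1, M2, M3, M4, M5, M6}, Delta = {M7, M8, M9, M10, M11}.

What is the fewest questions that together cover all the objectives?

Take {Bravo, Comet}. Their union is {M1, M2, M3, M4, M5, M6, M7, M8, M9, M10, M11}, which is all 11 objectives.
No single question has all 11 objectives (the largest, Atlas, has 7), so 2 is optimal.

2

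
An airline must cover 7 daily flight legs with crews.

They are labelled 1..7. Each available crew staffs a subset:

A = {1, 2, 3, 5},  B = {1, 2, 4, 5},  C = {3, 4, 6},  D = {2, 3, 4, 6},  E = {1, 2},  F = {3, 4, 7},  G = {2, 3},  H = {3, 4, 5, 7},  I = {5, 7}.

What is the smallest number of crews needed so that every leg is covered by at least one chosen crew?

3

D and E and H together: D ∪ E ∪ H = {1, 2, 3, 4, 5, 6, 7} — every leg is covered.
No 2 of the 9 crews cover everything (all 36 combinations miss at least one leg), so 3 is optimal.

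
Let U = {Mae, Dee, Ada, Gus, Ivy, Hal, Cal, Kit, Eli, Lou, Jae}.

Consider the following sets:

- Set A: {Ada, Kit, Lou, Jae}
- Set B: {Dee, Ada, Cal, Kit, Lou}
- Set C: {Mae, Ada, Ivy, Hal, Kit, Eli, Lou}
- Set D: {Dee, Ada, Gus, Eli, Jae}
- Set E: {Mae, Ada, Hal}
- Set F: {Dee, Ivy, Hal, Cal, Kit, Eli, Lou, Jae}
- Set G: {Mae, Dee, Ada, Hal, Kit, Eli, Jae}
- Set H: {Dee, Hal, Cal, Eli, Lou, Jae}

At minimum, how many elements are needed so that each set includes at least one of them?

2

Take T = {Ada, Jae}. Each listed set contains at least one of these, so T is a hitting set of size 2.
No single element lies in every set, so at least 2 are needed and 2 is optimal.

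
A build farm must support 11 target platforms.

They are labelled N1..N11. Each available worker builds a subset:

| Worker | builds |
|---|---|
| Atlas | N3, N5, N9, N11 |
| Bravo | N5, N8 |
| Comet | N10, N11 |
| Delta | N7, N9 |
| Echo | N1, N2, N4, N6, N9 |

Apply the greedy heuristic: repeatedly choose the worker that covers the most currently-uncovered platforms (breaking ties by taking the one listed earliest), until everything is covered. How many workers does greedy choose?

Greedy: pick Echo (covers 5 new) → pick Atlas (covers 3 new) → pick Bravo (covers 1 new) → pick Comet (covers 1 new) → pick Delta (covers 1 new). Total picks: 5.

5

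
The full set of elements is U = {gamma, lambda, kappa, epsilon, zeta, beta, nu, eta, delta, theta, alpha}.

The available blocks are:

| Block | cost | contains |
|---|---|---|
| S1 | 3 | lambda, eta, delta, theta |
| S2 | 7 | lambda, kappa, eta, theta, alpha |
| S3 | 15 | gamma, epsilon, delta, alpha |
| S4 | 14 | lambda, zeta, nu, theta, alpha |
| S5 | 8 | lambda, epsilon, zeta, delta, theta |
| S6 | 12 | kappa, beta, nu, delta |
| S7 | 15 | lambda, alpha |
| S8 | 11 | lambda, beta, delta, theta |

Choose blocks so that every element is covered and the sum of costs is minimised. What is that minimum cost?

38

S1, S3, S5, S6 together cover every element (S1 ∪ S3 ∪ S5 ∪ S6 = {gamma, lambda, kappa, epsilon, zeta, beta, nu, eta, delta, theta, alpha}); total cost 3 + 15 + 8 + 12 = 38.
The greedy pick S1, S2, S5, S6, S3 costs 45; no covering selection beats 38.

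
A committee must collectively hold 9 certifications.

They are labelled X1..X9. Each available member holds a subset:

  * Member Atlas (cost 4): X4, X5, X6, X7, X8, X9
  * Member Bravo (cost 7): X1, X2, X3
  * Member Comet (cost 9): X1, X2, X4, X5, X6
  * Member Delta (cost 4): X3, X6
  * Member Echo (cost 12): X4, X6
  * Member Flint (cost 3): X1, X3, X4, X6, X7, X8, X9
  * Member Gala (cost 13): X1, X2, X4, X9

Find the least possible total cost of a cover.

Atlas, Bravo together cover every certification (Atlas ∪ Bravo = {X1, X2, X3, X4, X5, X6, X7, X8, X9}); total cost 4 + 7 = 11.
The greedy pick Flint, Atlas, Bravo costs 14; no covering selection beats 11.

11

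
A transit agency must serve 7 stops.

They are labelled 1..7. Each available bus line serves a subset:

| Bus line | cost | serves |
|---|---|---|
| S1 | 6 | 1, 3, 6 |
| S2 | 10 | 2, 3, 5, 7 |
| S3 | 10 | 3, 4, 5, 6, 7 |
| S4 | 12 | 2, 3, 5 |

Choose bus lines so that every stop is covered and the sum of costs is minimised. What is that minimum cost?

S1, S2, S3 together cover every stop (S1 ∪ S2 ∪ S3 = {1, 2, 3, 4, 5, 6, 7}); total cost 6 + 10 + 10 = 26.
No covering selection has total cost below 26.

26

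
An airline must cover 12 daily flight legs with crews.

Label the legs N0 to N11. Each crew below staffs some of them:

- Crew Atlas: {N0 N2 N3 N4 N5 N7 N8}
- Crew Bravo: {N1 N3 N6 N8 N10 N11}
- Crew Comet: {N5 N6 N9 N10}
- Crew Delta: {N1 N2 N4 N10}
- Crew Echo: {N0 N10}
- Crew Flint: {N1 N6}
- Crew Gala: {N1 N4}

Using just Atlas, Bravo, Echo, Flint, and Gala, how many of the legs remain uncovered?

1

Union of Atlas, Bravo, Echo, Flint, Gala = {N0, N1, N2, N3, N4, N5, N6, N7, N8, N10, N11}.
Not covered: N9 — 1 leg.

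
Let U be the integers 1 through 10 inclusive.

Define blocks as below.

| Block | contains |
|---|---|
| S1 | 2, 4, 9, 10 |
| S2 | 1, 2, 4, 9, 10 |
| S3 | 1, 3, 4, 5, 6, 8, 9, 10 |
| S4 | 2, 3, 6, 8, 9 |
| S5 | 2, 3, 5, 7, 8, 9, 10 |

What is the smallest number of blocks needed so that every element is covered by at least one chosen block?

2

S3 and S5 together: S3 ∪ S5 = {1, 2, 3, 4, 5, 6, 7, 8, 9, 10} — every element is covered.
No single block has all 10 elements (the largest, S3, has 8), so 2 is optimal.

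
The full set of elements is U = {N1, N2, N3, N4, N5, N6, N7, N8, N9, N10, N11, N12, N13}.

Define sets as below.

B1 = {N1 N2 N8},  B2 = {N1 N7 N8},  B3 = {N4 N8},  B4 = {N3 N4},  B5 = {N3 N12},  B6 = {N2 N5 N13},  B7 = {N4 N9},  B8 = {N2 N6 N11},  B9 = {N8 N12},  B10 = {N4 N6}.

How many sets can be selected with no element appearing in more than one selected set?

4

B2, B5, B6, B7 are pairwise disjoint (B2={N1,N7,N8}; B5={N3,N12}; B6={N2,N5,N13}; B7={N4,N9}).
Every remaining set overlaps one of these, and no 5 of the listed sets are pairwise disjoint, so 4 is the maximum.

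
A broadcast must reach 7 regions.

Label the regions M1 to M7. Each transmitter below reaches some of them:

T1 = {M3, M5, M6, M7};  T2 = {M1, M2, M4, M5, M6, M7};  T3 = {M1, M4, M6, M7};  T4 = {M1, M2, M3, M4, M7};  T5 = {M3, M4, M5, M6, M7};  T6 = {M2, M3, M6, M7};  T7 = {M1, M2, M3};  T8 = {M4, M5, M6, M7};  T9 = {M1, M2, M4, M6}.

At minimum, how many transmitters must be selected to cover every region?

Take {T4, T8}. Their union is {M1, M2, M3, M4, M5, M6, M7}, which is all 7 regions.
No single transmitter has all 7 regions (the largest, T2, has 6), so 2 is optimal.

2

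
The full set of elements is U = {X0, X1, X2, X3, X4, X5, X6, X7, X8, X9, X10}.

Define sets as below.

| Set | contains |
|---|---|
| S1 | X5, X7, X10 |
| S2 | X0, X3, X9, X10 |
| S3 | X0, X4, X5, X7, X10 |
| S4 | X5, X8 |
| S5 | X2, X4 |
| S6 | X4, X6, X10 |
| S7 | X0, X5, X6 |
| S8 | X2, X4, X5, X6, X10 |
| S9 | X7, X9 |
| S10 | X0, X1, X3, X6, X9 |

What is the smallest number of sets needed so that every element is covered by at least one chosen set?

S4, S8, S9, and S10 cover everything between them: the union {X0, X1, X2, X3, X4, X5, X6, X7, X8, X9, X10} is all of U.
No 3 of the 10 sets cover everything (all 120 combinations miss at least one element), so 4 is optimal.

4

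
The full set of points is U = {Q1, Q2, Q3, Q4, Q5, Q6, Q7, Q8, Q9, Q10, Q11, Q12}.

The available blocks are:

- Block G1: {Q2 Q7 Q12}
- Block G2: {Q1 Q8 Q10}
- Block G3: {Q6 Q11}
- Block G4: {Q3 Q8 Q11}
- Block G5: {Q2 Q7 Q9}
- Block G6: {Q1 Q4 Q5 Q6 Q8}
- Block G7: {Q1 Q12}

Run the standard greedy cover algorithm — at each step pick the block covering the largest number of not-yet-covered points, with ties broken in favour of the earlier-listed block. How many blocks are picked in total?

5

Greedy: pick G6 (covers 5 new) → pick G1 (covers 3 new) → pick G4 (covers 2 new) → pick G2 (covers 1 new) → pick G5 (covers 1 new). Total picks: 5.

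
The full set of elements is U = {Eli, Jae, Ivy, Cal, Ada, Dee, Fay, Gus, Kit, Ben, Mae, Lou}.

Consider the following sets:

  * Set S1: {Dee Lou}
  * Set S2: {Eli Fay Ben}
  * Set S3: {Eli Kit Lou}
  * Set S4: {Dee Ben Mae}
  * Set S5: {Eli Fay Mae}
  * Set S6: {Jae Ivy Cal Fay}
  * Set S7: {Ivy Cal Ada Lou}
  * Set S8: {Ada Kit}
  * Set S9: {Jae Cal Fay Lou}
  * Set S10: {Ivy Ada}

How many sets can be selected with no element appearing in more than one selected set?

S1, S2, S10 are pairwise disjoint (S1={Dee,Lou}; S2={Eli,Fay,Ben}; S10={Ivy,Ada}).
Every remaining set overlaps one of these, and no 4 of the listed sets are pairwise disjoint, so 3 is the maximum.

3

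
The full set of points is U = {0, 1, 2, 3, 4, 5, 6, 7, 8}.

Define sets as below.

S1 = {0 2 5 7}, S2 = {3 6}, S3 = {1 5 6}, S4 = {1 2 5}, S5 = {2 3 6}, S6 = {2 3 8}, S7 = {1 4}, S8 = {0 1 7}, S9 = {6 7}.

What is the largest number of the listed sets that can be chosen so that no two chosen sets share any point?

3

S1, S2, S7 are pairwise disjoint (S1={0,2,5,7}; S2={3,6}; S7={1,4}).
Every remaining set overlaps one of these, and no 4 of the listed sets are pairwise disjoint, so 3 is the maximum.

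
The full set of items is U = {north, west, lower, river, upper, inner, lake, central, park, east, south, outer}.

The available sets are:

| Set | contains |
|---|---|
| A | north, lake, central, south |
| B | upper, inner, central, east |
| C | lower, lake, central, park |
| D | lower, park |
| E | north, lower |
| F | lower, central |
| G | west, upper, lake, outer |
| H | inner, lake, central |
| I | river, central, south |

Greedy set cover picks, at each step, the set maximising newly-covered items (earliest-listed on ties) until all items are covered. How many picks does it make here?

Greedy: pick A (covers 4 new) → pick B (covers 3 new) → pick C (covers 2 new) → pick G (covers 2 new) → pick I (covers 1 new). Total picks: 5.

5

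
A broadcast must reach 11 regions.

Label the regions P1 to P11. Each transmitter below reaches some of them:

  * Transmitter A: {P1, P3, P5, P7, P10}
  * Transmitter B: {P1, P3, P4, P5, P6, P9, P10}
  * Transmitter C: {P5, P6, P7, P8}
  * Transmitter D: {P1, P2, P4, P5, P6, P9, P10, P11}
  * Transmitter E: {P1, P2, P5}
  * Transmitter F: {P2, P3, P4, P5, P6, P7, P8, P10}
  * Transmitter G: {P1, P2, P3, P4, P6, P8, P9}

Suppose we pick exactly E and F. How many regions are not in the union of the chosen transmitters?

2

Union of E, F = {P1, P2, P3, P4, P5, P6, P7, P8, P10}.
Not covered: P9, P11 — 2 regions.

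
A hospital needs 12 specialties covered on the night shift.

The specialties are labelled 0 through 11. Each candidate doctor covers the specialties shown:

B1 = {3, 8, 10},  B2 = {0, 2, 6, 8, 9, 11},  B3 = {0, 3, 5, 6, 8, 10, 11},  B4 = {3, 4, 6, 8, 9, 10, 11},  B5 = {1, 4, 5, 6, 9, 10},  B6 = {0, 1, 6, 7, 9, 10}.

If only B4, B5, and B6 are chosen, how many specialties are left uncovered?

Union of B4, B5, B6 = {0, 1, 3, 4, 5, 6, 7, 8, 9, 10, 11}.
Not covered: 2 — 1 specialty.

1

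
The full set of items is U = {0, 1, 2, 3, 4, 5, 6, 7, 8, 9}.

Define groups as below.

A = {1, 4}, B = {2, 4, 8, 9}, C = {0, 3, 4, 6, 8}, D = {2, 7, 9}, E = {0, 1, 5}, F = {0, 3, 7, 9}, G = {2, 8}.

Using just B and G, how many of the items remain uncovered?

Union of B, G = {2, 4, 8, 9}.
Not covered: 0, 1, 3, 5, 6, 7 — 6 items.

6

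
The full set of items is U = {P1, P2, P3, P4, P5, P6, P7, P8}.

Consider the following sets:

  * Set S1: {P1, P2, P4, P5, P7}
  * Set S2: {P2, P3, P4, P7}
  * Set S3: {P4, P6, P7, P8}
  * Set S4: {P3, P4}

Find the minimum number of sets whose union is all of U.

3

S1, S2, and S3 cover everything between them: the union {P1, P2, P3, P4, P5, P6, P7, P8} is all of U.
Only S1 contains P1, so S1 is forced; the remaining 3 items need at least 2 more sets (each remaining set adds at most 2) — so at least 3 sets are needed, and 3 is optimal.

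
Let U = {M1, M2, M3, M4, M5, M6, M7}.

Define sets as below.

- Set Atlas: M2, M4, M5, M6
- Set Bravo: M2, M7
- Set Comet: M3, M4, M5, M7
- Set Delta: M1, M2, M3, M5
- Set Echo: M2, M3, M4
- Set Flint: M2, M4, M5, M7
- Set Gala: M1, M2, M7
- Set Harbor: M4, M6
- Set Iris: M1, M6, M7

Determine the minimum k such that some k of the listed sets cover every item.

Comet and Echo and Iris together: Comet ∪ Echo ∪ Iris = {M1, M2, M3, M4, M5, M6, M7} — every item is covered.
No 2 of the 9 sets cover everything (all 36 combinations miss at least one item), so 3 is optimal.

3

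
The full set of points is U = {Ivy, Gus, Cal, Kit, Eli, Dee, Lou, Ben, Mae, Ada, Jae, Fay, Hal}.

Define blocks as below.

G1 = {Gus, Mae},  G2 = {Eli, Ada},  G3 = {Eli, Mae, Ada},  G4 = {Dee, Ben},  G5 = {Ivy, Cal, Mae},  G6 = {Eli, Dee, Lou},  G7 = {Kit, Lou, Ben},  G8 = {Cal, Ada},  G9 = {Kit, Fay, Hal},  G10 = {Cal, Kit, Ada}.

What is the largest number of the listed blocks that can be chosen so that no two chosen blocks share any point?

G1, G4, G8, G9 are pairwise disjoint (G1={Gus,Mae}; G4={Dee,Ben}; G8={Cal,Ada}; G9={Kit,Fay,Hal}).
Every remaining block overlaps one of these, and no 5 of the listed blocks are pairwise disjoint, so 4 is the maximum.

4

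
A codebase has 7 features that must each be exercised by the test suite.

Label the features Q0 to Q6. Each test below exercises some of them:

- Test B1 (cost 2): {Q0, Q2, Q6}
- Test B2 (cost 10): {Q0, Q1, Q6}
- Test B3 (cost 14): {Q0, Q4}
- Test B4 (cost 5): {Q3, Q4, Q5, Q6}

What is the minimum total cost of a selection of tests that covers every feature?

B1, B2, B4 together cover every feature (B1 ∪ B2 ∪ B4 = {Q0, Q1, Q2, Q3, Q4, Q5, Q6}); total cost 2 + 10 + 5 = 17.
No covering selection has total cost below 17.

17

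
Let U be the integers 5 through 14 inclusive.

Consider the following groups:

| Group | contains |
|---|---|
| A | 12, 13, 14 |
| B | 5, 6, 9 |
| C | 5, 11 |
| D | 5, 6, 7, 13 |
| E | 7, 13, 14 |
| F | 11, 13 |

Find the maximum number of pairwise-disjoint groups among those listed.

A, C are pairwise disjoint (A={12,13,14}; C={5,11}).
Every remaining group overlaps one of these, and no 3 of the listed groups are pairwise disjoint, so 2 is the maximum.

2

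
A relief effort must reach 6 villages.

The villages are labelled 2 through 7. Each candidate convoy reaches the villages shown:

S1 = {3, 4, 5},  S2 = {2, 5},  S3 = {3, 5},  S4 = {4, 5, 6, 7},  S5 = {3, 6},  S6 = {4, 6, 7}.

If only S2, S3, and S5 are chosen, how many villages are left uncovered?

Union of S2, S3, S5 = {2, 3, 5, 6}.
Not covered: 4, 7 — 2 villages.

2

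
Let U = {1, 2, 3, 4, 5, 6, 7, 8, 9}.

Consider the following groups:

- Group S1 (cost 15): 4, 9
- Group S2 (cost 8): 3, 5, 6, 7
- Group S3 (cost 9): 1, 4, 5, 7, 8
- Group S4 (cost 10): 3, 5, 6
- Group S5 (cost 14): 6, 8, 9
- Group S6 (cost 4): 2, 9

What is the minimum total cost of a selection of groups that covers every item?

S2, S3, S6 together cover every item (S2 ∪ S3 ∪ S6 = {1, 2, 3, 4, 5, 6, 7, 8, 9}); total cost 8 + 9 + 4 = 21.
No covering selection has total cost below 21.

21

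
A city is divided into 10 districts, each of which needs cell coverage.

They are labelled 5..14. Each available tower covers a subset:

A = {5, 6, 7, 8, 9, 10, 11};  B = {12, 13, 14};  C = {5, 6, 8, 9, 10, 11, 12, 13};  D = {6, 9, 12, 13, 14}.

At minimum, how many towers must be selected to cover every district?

2

A and B together: A ∪ B = {5, 6, 7, 8, 9, 10, 11, 12, 13, 14} — every district is covered.
No single tower has all 10 districts (the largest, C, has 8), so 2 is optimal.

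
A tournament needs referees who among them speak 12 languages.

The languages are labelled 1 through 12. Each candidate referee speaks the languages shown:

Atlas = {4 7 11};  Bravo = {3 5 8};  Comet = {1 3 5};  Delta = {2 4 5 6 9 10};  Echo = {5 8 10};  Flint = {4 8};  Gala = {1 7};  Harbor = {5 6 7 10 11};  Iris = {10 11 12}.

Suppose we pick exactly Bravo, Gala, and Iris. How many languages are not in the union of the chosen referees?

4

Union of Bravo, Gala, Iris = {1, 3, 5, 7, 8, 10, 11, 12}.
Not covered: 2, 4, 6, 9 — 4 languages.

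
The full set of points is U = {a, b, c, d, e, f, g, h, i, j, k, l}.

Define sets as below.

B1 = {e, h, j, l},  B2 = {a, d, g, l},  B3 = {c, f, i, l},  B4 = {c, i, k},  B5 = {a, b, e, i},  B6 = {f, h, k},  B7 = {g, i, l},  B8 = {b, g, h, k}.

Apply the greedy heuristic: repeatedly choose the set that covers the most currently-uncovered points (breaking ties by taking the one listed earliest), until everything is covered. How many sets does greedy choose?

4

Greedy: pick B1 (covers 4 new) → pick B2 (covers 3 new) → pick B3 (covers 3 new) → pick B8 (covers 2 new). Total picks: 4.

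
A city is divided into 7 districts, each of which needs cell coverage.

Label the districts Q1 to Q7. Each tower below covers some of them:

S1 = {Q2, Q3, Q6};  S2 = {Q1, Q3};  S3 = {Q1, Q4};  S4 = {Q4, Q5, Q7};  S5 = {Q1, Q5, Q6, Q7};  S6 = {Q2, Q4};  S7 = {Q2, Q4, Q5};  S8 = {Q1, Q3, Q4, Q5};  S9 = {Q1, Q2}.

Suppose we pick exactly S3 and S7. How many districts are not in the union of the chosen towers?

3

Union of S3, S7 = {Q1, Q2, Q4, Q5}.
Not covered: Q3, Q6, Q7 — 3 districts.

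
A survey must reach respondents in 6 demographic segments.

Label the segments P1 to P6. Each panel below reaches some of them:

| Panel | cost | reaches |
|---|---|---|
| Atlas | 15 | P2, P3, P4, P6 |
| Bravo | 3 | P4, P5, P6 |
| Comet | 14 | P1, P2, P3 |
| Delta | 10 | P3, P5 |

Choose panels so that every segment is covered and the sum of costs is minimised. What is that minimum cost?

Bravo, Comet together cover every segment (Bravo ∪ Comet = {P1, P2, P3, P4, P5, P6}); total cost 3 + 14 = 17.
No covering selection has total cost below 17.

17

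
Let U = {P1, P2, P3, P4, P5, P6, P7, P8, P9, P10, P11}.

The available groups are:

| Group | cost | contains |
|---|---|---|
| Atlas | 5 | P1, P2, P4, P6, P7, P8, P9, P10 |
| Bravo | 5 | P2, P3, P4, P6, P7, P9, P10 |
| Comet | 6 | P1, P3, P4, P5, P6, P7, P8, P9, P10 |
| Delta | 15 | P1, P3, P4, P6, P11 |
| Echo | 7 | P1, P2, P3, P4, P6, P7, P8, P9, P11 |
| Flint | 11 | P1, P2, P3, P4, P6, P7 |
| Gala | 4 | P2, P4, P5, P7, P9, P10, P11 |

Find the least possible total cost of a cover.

Comet, Gala together cover every point (Comet ∪ Gala = {P1, P2, P3, P4, P5, P6, P7, P8, P9, P10, P11}); total cost 6 + 4 = 10.
No covering selection has total cost below 10.

10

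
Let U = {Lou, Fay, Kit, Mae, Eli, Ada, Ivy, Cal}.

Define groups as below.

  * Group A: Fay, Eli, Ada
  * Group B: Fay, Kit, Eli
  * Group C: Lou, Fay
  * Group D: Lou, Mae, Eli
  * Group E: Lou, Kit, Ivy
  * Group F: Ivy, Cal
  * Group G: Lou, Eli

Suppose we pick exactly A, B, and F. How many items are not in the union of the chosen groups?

2

Union of A, B, F = {Fay, Kit, Eli, Ada, Ivy, Cal}.
Not covered: Lou, Mae — 2 items.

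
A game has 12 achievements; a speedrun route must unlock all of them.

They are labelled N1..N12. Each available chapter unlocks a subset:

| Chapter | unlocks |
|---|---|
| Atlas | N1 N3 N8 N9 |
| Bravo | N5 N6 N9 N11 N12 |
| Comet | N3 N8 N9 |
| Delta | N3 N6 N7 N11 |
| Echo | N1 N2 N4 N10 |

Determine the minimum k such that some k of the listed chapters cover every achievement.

4

Take {Bravo, Comet, Delta, Echo}. Their union is {N1, N2, N3, N4, N5, N6, N7, N8, N9, N10, N11, N12}, which is all 12 achievements.
No 3 of the 5 chapters cover everything (all 10 combinations miss at least one achievement), so 4 is optimal.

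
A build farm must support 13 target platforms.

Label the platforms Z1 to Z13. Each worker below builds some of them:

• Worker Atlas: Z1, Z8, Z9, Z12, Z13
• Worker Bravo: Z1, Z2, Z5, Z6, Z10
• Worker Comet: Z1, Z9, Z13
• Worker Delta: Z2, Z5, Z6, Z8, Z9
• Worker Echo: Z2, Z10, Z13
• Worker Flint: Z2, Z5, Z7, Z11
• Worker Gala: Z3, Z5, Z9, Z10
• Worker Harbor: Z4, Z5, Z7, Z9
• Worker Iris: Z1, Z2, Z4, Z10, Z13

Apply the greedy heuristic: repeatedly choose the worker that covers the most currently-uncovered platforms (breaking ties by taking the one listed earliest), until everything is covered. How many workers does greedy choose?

5

Greedy: pick Atlas (covers 5 new) → pick Bravo (covers 4 new) → pick Flint (covers 2 new) → pick Gala (covers 1 new) → pick Harbor (covers 1 new). Total picks: 5.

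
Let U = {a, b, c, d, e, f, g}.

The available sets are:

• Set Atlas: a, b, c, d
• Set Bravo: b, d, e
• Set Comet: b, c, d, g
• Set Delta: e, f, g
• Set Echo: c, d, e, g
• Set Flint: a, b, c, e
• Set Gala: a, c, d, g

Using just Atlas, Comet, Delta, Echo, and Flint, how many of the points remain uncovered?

Union of Atlas, Comet, Delta, Echo, Flint = {a, b, c, d, e, f, g} — that's every point, so 0 are uncovered.

0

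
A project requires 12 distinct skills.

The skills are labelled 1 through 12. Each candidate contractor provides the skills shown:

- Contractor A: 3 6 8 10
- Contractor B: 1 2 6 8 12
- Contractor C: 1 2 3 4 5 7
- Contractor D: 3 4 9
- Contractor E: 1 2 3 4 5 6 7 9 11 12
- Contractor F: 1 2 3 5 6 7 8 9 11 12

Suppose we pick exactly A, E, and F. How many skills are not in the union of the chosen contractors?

0

Union of A, E, F = {1, 2, 3, 4, 5, 6, 7, 8, 9, 10, 11, 12} — that's every skill, so 0 are uncovered.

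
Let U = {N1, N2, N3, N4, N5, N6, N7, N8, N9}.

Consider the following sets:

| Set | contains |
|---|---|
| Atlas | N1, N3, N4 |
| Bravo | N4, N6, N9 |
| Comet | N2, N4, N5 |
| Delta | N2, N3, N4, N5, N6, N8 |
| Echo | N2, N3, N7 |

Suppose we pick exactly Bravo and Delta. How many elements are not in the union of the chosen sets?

2

Union of Bravo, Delta = {N2, N3, N4, N5, N6, N8, N9}.
Not covered: N1, N7 — 2 elements.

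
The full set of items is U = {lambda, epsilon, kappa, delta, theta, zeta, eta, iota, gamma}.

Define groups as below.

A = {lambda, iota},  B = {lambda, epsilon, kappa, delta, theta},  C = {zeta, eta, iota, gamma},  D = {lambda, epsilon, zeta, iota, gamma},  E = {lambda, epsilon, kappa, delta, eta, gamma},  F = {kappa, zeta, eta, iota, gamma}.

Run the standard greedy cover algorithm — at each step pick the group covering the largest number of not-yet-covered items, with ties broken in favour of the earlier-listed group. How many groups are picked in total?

3

Greedy: pick E (covers 6 new) → pick C (covers 2 new) → pick B (covers 1 new). Total picks: 3.
(The true minimum cover uses only 2 groups, so greedy is not optimal here.)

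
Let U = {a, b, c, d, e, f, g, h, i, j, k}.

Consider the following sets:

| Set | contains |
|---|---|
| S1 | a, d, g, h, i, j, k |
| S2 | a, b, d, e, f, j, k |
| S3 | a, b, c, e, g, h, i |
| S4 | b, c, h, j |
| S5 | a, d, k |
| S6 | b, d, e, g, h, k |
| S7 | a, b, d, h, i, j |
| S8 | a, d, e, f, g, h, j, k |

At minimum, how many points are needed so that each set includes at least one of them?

2

Take T = {a, b}. Each listed set contains at least one of these, so T is a hitting set of size 2.
The sets S4, S5 are pairwise disjoint, so any hitting set needs a separate point for each — at least 2. Hence 2 is optimal.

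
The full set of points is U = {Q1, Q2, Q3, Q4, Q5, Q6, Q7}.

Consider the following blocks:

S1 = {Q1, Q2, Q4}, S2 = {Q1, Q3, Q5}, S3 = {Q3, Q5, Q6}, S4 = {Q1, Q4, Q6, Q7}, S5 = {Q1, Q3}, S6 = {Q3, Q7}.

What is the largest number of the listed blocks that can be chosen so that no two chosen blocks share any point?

2

S1, S3 are pairwise disjoint (S1={Q1,Q2,Q4}; S3={Q3,Q5,Q6}).
Every remaining block overlaps one of these, and no 3 of the listed blocks are pairwise disjoint, so 2 is the maximum.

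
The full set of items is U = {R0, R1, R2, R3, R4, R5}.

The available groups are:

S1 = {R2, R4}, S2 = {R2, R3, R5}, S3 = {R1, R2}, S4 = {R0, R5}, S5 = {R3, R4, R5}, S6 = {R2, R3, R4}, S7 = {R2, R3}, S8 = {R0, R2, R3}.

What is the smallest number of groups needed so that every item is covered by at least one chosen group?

3

Take {S3, S5, S8}. Their union is {R0, R1, R2, R3, R4, R5}, which is all 6 items.
Only S3 contains R1, so S3 is forced; the remaining 4 items need at least 2 more groups (each remaining group adds at most 3) — so at least 3 groups are needed, and 3 is optimal.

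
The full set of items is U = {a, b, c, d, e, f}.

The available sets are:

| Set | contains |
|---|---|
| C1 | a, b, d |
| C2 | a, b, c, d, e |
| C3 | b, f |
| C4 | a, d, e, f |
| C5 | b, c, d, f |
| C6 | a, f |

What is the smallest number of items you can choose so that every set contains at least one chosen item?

2

The 2 items {b, f} hit every set.
No single item lies in every set, so at least 2 are needed and 2 is optimal.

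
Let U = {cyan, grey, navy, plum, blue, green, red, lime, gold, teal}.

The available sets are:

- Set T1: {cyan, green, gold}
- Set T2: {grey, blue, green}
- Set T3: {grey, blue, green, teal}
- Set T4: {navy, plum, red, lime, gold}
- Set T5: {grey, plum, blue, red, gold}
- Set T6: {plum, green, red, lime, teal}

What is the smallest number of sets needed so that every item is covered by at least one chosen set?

3

T1, T3, and T4 cover everything between them: the union {cyan, grey, navy, plum, blue, green, red, lime, gold, teal} is all of U.
Only T1 contains cyan, so T1 is forced; the remaining 7 items need at least 2 more sets (each remaining set adds at most 4) — so at least 3 sets are needed, and 3 is optimal.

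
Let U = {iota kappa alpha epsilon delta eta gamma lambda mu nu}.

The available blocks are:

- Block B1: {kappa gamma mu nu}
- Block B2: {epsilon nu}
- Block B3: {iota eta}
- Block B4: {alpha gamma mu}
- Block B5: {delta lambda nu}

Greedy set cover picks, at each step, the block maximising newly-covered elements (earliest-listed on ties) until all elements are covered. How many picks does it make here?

Greedy: pick B1 (covers 4 new) → pick B3 (covers 2 new) → pick B5 (covers 2 new) → pick B2 (covers 1 new) → pick B4 (covers 1 new). Total picks: 5.

5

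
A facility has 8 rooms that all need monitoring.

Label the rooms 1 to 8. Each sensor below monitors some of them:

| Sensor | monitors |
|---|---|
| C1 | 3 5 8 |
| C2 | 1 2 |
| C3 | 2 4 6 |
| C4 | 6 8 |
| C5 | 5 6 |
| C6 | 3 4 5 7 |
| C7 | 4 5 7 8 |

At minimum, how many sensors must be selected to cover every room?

3

Take {C2, C4, C6}. Their union is {1, 2, 3, 4, 5, 6, 7, 8}, which is all 8 rooms.
Only C2 contains 1, so C2 is forced; the remaining 6 rooms need at least 2 more sensors (each remaining sensor adds at most 4) — so at least 3 sensors are needed, and 3 is optimal.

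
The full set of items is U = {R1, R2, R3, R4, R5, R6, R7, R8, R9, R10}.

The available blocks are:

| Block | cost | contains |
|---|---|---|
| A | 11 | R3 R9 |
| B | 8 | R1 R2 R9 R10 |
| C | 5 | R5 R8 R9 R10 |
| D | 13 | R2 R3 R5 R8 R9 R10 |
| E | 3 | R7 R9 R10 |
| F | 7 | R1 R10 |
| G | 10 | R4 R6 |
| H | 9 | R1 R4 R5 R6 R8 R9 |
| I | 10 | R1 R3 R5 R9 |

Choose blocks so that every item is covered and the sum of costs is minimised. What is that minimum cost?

D, E, H together cover every item (D ∪ E ∪ H = {R1, R2, R3, R4, R5, R6, R7, R8, R9, R10}); total cost 13 + 3 + 9 = 25.
No covering selection has total cost below 25.

25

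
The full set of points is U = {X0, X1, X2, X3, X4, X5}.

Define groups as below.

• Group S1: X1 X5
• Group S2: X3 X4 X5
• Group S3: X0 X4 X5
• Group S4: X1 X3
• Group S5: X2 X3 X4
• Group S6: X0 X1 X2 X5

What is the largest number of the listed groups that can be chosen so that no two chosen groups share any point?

2

S3, S4 are pairwise disjoint (S3={X0,X4,X5}; S4={X1,X3}).
Every remaining group overlaps one of these, and no 3 of the listed groups are pairwise disjoint, so 2 is the maximum.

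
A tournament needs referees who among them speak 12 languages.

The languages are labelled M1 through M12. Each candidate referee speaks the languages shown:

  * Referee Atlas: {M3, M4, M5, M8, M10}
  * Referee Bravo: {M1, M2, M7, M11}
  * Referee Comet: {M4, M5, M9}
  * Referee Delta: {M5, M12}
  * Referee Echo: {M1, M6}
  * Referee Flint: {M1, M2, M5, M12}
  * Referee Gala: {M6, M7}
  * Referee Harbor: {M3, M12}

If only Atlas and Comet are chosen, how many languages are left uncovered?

Union of Atlas, Comet = {M3, M4, M5, M8, M9, M10}.
Not covered: M1, M2, M6, M7, M11, M12 — 6 languages.

6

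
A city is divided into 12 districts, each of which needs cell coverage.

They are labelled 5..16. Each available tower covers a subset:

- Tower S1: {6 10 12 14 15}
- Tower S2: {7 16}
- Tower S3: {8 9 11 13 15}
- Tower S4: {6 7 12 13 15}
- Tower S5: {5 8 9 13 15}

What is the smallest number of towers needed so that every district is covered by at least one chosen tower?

S1 and S2 and S3 and S5 together: S1 ∪ S2 ∪ S3 ∪ S5 = {5, 6, 7, 8, 9, 10, 11, 12, 13, 14, 15, 16} — every district is covered.
No 3 of the 5 towers cover everything (all 10 combinations miss at least one district), so 4 is optimal.

4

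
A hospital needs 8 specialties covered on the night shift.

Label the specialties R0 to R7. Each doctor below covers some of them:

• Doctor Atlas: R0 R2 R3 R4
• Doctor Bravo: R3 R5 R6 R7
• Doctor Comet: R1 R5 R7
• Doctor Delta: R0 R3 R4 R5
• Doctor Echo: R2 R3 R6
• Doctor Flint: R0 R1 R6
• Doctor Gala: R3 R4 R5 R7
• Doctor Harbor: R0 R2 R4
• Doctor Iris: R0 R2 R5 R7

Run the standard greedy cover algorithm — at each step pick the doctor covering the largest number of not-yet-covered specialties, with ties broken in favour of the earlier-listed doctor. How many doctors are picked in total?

3

Greedy: pick Atlas (covers 4 new) → pick Bravo (covers 3 new) → pick Comet (covers 1 new). Total picks: 3.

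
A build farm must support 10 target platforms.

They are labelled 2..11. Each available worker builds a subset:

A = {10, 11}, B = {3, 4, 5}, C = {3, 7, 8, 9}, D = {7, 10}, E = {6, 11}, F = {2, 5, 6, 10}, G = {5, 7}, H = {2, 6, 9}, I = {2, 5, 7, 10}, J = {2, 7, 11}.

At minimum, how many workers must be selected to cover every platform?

A and B and C and H together: A ∪ B ∪ C ∪ H = {2, 3, 4, 5, 6, 7, 8, 9, 10, 11} — every platform is covered.
Only B contains 4, so B is forced; the remaining 7 platforms need at least 3 more workers (each remaining worker adds at most 3) — so at least 4 workers are needed, and 4 is optimal.

4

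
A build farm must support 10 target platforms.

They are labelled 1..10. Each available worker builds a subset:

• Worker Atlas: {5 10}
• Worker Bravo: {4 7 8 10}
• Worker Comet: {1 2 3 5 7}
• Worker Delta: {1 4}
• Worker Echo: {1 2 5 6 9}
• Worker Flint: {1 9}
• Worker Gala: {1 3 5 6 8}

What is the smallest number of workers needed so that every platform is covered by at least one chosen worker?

Take {Bravo, Comet, Echo}. Their union is {1, 2, 3, 4, 5, 6, 7, 8, 9, 10}, which is all 10 platforms.
No 2 of the 7 workers cover everything (all 21 combinations miss at least one platform), so 3 is optimal.

3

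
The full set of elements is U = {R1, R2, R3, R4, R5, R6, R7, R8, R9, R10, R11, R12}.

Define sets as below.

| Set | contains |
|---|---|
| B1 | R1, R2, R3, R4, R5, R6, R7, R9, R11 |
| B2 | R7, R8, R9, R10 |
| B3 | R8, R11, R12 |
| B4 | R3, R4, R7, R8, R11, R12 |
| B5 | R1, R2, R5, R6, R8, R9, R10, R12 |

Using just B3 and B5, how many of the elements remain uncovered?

Union of B3, B5 = {R1, R2, R5, R6, R8, R9, R10, R11, R12}.
Not covered: R3, R4, R7 — 3 elements.

3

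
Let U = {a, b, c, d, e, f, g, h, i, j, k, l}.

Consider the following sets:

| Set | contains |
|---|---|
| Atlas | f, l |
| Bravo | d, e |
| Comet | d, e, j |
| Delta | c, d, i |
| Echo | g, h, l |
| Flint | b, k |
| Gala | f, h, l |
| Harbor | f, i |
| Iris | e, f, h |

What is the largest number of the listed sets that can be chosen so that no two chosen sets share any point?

4

Comet, Echo, Flint, Harbor are pairwise disjoint (Comet={d,e,j}; Echo={g,h,l}; Flint={b,k}; Harbor={f,i}).
Every remaining set overlaps one of these, and no 5 of the listed sets are pairwise disjoint, so 4 is the maximum.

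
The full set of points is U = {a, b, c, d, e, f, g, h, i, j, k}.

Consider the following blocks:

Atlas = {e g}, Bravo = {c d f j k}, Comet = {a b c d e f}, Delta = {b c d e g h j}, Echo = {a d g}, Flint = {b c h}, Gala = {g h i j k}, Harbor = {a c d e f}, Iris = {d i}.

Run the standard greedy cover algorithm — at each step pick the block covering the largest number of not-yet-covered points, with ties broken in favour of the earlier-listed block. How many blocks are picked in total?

Greedy: pick Delta (covers 7 new) → pick Bravo (covers 2 new) → pick Comet (covers 1 new) → pick Gala (covers 1 new). Total picks: 4.
(The true minimum cover uses only 2 blocks, so greedy is not optimal here.)

4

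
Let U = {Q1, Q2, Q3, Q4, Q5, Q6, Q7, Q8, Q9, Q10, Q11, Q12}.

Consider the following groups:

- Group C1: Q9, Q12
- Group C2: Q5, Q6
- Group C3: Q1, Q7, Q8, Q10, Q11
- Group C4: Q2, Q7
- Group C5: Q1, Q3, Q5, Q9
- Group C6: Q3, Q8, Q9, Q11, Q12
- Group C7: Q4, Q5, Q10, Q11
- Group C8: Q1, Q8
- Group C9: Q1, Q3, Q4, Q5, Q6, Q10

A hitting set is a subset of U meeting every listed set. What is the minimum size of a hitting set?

Take H = {Q5, Q7, Q8, Q12}. Each listed group contains at least one of these, so H is a hitting set of size 4.
The groups C1, C4, C7, C8 are pairwise disjoint, so any hitting set needs a separate item for each — at least 4. Hence 4 is optimal.

4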